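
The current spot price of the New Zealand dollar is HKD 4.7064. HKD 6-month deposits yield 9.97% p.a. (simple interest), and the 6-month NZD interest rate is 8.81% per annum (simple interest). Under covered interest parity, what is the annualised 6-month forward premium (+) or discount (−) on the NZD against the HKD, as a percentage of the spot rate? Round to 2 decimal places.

T = 6/12 years.
CIP forward (HKD per NZD) = 4.7064 × 1.049850/1.044050 = 4.7325454.
Annualised premium = (F − S)/S × (1/T) = (4.7325454 − 4.7064)/4.7064 ÷ (6/12) = 1.11%.

+1.11%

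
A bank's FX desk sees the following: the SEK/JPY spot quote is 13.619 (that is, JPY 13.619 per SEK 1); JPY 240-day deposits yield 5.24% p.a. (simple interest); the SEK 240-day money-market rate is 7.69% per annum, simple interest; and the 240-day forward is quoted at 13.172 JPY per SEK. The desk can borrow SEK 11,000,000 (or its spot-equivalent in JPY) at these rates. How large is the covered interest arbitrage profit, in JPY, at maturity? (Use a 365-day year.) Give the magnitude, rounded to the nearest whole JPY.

JPY 2,752,264

T = 240/365 years.
Route A — deposit SEK, sell forward: 11,000,000 × 1.05056438356 × 13.172 = JPY 152,218,374.66.
Route B — convert at spot, deposit JPY: 11,000,000 × 13.619 × 1.03445479452 = JPY 154,970,638.31.
The quoted forward undervalues SEK, so borrow SEK, convert to JPY at spot, deposit the JPY at 5.24%, and buy SEK forward at 13.172 to cover the loan.
Profit = 154,970,638.31 − 152,218,374.66 = JPY 2,752,264.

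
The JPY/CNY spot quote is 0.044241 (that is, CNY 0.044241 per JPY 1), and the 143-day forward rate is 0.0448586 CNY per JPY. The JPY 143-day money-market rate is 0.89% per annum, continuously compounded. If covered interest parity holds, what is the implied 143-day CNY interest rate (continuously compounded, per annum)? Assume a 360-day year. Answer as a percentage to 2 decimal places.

T = 143/360 years.
By CIP, F/S equals the CNY-to-JPY growth ratio: 0.0448586/0.044241 = 1.0139599.
JPY growth factor: e^(0.0089×143/360) = 1.0035415.
Hence g_CNY = 1.0175508.
Take logs: ln 1.0175508 / (143/360) = 0.043801, so 4.38%.

4.38%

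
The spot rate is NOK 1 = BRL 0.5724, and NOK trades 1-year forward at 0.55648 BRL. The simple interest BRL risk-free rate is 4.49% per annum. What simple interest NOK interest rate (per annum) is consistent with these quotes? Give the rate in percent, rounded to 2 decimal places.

7.48%

T = 1 year.
F/S = 0.55648/0.5724 = 0.9721873 = (growth of BRL) / (growth of NOK).
BRL growth factor: 1 + 0.0449×1 = 1.044900.
Hence g_NOK = 1.0747929.
(1.0747929 − 1)/T = 0.074793, i.e. 7.48%.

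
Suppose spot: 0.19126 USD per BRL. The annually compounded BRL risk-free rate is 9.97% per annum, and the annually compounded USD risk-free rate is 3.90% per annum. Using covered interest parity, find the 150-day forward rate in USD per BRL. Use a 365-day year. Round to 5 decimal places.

T = 150/365 years.
USD accumulates by (1 + 0.0390)^(150/365) = 1.015847.
BRL growth factor: (1 + 0.0997)^(150/365) = 1.0398292.
CIP: F = S · (grow USD)/(grow BRL) = 0.19126 × 1.015847/1.0398292 = 0.1868489 USD per BRL.

0.18685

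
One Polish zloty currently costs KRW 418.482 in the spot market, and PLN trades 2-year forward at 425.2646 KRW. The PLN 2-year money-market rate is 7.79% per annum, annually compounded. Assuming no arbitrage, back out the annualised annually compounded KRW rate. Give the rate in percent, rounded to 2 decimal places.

T = 2 years.
CIP gives F = S · g_KRW/g_PLN, so g_KRW/g_PLN = 425.2646/418.482 = 1.0162076.
PLN growth factor: (1 + 0.0779)^2 = 1.1618684.
Hence g_KRW = 1.1806995.
Annualise: 1.1806995^(1/2) − 1 = 0.086600 = 8.66%.

8.66%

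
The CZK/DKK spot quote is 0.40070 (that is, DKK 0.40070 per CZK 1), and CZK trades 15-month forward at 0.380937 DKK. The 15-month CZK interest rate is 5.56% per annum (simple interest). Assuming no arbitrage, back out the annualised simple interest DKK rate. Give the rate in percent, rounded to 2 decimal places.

1.34%

T = 15/12 years.
By CIP, F/S equals the DKK-to-CZK growth ratio: 0.380937/0.4007 = 0.9506788.
CZK growth factor: 1 + 0.0556×15/12 = 1.069500.
Hence g_DKK = 1.016751.
r = (1.016751 − 1)/(15/12) = 0.013401 → 1.34%.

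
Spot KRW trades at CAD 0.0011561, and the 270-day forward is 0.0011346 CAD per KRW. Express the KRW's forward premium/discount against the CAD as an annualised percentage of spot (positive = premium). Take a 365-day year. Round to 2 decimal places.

-2.51%

T = 270/365 years.
Period premium: (0.0011346 − 0.0011561)/0.0011561 = -0.0185970.
Annualise by dividing by T: -0.0185970 / (270/365) = -0.025140 → -2.51%.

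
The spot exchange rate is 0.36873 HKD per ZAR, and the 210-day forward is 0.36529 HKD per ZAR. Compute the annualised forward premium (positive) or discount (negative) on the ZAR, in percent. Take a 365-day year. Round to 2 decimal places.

-1.62%

T = 210/365 years.
Period premium: (0.36529 − 0.36873)/0.36873 = -0.0093293.
×(1/T) gives -1.62% p.a.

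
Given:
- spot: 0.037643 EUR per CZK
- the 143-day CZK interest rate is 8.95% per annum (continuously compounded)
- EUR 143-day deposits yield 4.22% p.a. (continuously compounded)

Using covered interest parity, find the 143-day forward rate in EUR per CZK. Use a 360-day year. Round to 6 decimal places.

0.036942

T = 143/360 years.
EUR accumulates by e^(0.0422×143/360) = 1.0169041.
CZK accumulates by e^(0.0895×143/360) = 1.0361909.
CIP: F = S · (grow EUR)/(grow CZK) = 0.037643 × 1.0169041/1.0361909 = 0.03694234 EUR per CZK.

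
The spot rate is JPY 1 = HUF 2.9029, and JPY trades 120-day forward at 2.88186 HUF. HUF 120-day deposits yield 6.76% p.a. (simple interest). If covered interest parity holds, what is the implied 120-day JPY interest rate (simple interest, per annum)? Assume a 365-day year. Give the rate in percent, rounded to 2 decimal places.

T = 120/365 years.
By CIP, F/S equals the HUF-to-JPY growth ratio: 2.88186/2.9029 = 0.9927521.
HUF growth factor: 1 + 0.0676×120/365 = 1.0222247.
That pins the JPY growth at 1.0296878.
r = (1.0296878 − 1)/(120/365) = 0.090300 → 9.03%.

9.03%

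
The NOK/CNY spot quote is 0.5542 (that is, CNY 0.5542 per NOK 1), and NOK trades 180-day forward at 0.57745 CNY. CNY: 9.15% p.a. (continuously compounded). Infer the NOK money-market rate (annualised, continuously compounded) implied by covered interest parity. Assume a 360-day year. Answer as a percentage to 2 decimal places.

0.93%

T = 180/360 years.
By CIP, F/S equals the CNY-to-NOK growth ratio: 0.57745/0.5542 = 1.0419524.
The CNY side grows by e^(0.0915×180/360) = 1.0468127.
So the NOK growth factor = 1.0046646.
Take logs: ln 1.0046646 / (180/360) = 0.009308, so 0.93%.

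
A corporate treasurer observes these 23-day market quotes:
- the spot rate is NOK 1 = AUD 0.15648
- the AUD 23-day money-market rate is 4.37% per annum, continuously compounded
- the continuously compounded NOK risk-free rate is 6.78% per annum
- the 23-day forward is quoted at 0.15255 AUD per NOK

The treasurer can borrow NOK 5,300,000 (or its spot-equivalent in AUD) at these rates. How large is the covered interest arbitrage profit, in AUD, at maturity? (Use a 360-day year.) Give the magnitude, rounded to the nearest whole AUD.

AUD 19,638

T = 23/360 years.
Keep in NOK, deliver into the forward: 5,300,000·1.00434106·0.15255 = AUD 812,024.81.
Swap to AUD now, deposit: 5,300,000·0.15648·1.00279585 = AUD 831,662.72.
The quoted forward undervalues NOK, so borrow NOK, convert to AUD at spot, deposit the AUD at 4.37%, and buy NOK forward at 0.15255 to cover the loan.
Arbitrage profit = |812,024.81 − 831,662.72| = AUD 19,638.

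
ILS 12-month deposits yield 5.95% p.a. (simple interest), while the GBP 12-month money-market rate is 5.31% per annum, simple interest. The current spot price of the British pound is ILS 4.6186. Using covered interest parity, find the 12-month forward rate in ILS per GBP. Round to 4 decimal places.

T = 1 year.
ILS accumulates by 1 + 0.0595×1 = 1.059500.
GBP growth factor: 1 + 0.0531×1 = 1.053100.
So F = 4.6186 × 1.059500 / 1.053100 = 4.646669 (ILS/GBP).

4.6467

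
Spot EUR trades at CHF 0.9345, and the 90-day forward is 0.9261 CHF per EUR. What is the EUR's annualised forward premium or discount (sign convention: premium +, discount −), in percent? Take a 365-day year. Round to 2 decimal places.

T = 90/365 years.
Period premium: (0.9261 − 0.9345)/0.9345 = -0.0089888.
Annualise by dividing by T: -0.0089888 / (90/365) = -0.036455 → -3.65%.

-3.65%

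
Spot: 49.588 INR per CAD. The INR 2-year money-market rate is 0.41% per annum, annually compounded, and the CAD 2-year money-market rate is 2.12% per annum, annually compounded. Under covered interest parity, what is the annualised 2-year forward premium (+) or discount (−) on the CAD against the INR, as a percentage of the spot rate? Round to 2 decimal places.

T = 2 years.
No-arbitrage forward: 49.588 × 1.0082168 / 1.0428494 = 47.941203 INR/CAD.
(F − S)/S ÷ T = (47.941203 − 49.588)/49.588/2 = -0.016605 → -1.66%.

-1.66%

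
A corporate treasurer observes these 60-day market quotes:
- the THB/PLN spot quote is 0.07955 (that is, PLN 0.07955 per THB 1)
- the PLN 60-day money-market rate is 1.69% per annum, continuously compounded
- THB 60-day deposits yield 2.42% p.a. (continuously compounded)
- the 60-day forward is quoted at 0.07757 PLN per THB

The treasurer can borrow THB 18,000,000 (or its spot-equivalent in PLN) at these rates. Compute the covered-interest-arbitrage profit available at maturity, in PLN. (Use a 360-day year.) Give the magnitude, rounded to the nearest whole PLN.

PLN 34,036

T = 60/360 years.
Keep in THB, deliver into the forward: 18,000,000·1.004041478·0.07757 = PLN 1,401,902.95.
Swap to PLN now, deposit: 18,000,000·0.07955·1.002820637 = PLN 1,435,938.87.
The quoted forward undervalues THB, so borrow THB, convert to PLN at spot, deposit the PLN at 1.69%, and buy THB forward at 0.07757 to cover the loan.
Profit = 1,435,938.87 − 1,401,902.95 = PLN 34,036.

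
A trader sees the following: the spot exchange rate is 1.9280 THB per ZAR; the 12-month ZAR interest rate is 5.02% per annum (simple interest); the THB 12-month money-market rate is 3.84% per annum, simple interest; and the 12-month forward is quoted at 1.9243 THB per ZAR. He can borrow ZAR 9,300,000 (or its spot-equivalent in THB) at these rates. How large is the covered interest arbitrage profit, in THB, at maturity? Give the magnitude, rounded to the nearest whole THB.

T = 1 year.
Keep in ZAR, deliver into the forward: 9,300,000·1.050200·1.9243 = THB 18,794,368.70.
Swap to THB now, deposit: 9,300,000·1.9280·1.038400 = THB 18,618,927.36.
The quoted forward overvalues ZAR, so borrow THB, buy ZAR at spot, deposit the ZAR at 5.02%, and sell the proceeds forward at 1.9243.
The gap between the two covered legs is THB 175,441.

THB 175,441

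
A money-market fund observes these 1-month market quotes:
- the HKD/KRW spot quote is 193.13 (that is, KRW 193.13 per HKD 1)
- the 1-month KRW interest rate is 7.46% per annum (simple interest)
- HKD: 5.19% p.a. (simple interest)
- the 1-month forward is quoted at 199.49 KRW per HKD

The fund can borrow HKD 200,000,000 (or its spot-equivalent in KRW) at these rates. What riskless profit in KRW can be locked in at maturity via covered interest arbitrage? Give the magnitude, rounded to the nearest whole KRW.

KRW 1,204,433,883

T = 1/12 years.
Route A — deposit HKD, sell forward: 200,000,000 × 1.004325 × 199.49 = KRW 40,070,558,850.00.
Route B — convert at spot, deposit KRW: 200,000,000 × 193.13 × 1.006216666667 = KRW 38,866,124,966.68.
The quoted forward overvalues HKD, so borrow KRW, buy HKD at spot, deposit the HKD at 5.19%, and sell the proceeds forward at 199.49.
The gap between the two covered legs is KRW 1,204,433,883.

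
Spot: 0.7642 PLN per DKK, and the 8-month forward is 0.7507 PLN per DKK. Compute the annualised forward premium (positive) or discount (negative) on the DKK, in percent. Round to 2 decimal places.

-2.65%

T = 8/12 years.
(F − S)/S = (0.7507 − 0.7642)/0.7642 = -0.0176655.
Annualise by dividing by T: -0.0176655 / (8/12) = -0.026498 → -2.65%.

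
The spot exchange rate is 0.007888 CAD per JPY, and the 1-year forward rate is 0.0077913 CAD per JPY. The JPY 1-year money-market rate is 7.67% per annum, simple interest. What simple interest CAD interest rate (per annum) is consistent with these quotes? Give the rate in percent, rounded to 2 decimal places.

T = 1 year.
CIP gives F = S · g_CAD/g_JPY, so g_CAD/g_JPY = 0.0077913/0.007888 = 0.9877409.
The JPY side grows by 1 + 0.0767×1 = 1.076700.
So the CAD growth factor = 1.0635006.
(1.0635006 − 1)/T = 0.063501, i.e. 6.35%.

6.35%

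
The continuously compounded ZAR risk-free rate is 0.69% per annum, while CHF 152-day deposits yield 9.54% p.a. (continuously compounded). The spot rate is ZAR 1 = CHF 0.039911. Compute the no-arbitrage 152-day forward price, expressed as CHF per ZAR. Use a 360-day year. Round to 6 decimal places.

0.041431

T = 152/360 years.
CHF growth factor: e^(0.0954×152/360) = 1.0411022.
Growth of 1 ZAR over T: e^(0.0069×152/360) = 1.0029176.
CIP: F = S · (grow CHF)/(grow ZAR) = 0.039911 × 1.0411022/1.0029176 = 0.04143055 CHF per ZAR.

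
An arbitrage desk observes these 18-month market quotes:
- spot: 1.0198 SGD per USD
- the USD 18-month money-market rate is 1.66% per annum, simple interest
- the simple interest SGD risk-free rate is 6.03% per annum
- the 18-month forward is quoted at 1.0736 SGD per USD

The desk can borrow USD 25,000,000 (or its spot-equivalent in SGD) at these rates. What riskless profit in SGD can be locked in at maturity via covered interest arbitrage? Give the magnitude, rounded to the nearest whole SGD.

SGD 292,707

T = 18/12 years.
Keep in USD, deliver into the forward: 25,000,000·1.024900·1.0736 = SGD 27,508,316.00.
Swap to SGD now, deposit: 25,000,000·1.0198·1.090450 = SGD 27,801,022.75.
The quoted forward undervalues USD, so borrow USD, convert to SGD at spot, deposit the SGD at 6.03%, and buy USD forward at 1.0736 to cover the loan.
Arbitrage profit = |27,508,316.00 − 27,801,022.75| = SGD 292,707.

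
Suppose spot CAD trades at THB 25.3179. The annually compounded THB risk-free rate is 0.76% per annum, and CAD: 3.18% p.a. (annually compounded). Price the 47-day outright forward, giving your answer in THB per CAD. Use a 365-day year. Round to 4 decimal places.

25.2406

T = 47/365 years.
Growth of 1 THB over T: (1 + 0.0076)^(47/365) = 1.00097541.
Growth of 1 CAD over T: (1 + 0.0318)^(47/365) = 1.00403917.
CIP: F = S · (grow THB)/(grow CAD) = 25.3179 × 1.00097541/1.00403917 = 25.240644 THB per CAD.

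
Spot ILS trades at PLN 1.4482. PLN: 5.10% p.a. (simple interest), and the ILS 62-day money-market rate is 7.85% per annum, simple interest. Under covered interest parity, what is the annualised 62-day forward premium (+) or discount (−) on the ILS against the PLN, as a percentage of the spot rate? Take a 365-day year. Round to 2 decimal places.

T = 62/365 years.
F = S · g_PLN/g_ILS = 1.4482 × 1.008663/1.0133342 = 1.4415242.
Annualised premium = (F − S)/S × (1/T) = (1.4415242 − 1.4482)/1.4482 ÷ (62/365) = -2.71%.

-2.71%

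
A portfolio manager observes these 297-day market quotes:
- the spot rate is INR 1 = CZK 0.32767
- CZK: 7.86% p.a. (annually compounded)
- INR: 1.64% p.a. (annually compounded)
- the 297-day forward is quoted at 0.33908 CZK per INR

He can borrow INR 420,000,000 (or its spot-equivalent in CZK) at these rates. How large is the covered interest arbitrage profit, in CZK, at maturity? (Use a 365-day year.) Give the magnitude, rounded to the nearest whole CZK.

CZK 2,049,513

T = 297/365 years.
Keep in INR, deliver into the forward: 420,000,000·1.01332440232·0.33908 = CZK 144,311,176.10.
Swap to CZK now, deposit: 420,000,000·0.32767·1.06350240278 = CZK 146,360,689.57.
The quoted forward undervalues INR, so borrow INR, convert to CZK at spot, deposit the CZK at 7.86%, and buy INR forward at 0.33908 to cover the loan.
Profit = 146,360,689.57 − 144,311,176.10 = CZK 2,049,513.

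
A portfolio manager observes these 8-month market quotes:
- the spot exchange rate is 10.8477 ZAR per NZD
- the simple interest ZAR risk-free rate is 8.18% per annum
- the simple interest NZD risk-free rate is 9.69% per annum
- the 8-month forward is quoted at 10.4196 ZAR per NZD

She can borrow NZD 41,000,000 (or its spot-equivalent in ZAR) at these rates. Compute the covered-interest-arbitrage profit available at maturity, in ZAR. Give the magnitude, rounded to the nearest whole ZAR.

ZAR 14,208,758

T = 8/12 years.
Route A — deposit NZD, sell forward: 41,000,000 × 1.064600 × 10.4196 = ZAR 454,800,952.56.
Route B — convert at spot, deposit ZAR: 41,000,000 × 10.8477 × 1.05453333333 = ZAR 469,009,710.84.
The quoted forward undervalues NZD, so borrow NZD, convert to ZAR at spot, deposit the ZAR at 8.18%, and buy NZD forward at 10.4196 to cover the loan.
Profit = 469,009,710.84 − 454,800,952.56 = ZAR 14,208,758.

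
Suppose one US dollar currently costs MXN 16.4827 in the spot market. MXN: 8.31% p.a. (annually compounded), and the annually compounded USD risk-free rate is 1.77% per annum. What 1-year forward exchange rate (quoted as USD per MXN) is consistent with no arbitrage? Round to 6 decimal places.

T = 1 year.
MXN accumulates by (1 + 0.0831)^1 = 1.083100.
Growth of 1 USD over T: (1 + 0.0177)^1 = 1.017700.
So F = 16.4827 × 1.083100 / 1.017700 = 17.54192 (MXN/USD).
Invert for USD per MXN: 1 / 17.54192 = 0.057006.

0.057006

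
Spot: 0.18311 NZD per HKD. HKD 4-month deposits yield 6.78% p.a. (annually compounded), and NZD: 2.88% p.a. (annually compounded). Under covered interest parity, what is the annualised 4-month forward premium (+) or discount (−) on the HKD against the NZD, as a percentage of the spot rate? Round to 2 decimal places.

-3.70%

T = 4/12 years.
F = S · g_NZD/g_HKD = 0.18311 × 1.0095093/1.0221077 = 0.18085300.
(F − S)/S ÷ T = (0.18085300 − 0.18311)/0.18311/(4/12) = -0.036978 → -3.70%.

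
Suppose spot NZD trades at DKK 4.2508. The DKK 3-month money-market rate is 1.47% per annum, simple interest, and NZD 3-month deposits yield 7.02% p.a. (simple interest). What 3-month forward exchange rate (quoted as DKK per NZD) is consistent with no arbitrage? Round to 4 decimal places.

T = 3/12 years.
DKK accumulates by 1 + 0.0147×3/12 = 1.003675.
Growth of 1 NZD over T: 1 + 0.0702×3/12 = 1.017550.
So F = 4.2508 × 1.003675 / 1.017550 = 4.192837 (DKK/NZD).

4.1928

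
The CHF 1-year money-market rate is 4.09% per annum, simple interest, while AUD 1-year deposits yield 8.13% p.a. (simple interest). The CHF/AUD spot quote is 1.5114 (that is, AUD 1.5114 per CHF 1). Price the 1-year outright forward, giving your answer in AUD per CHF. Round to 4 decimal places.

T = 1 year.
AUD growth factor: 1 + 0.0813×1 = 1.081300.
CHF growth factor: 1 + 0.0409×1 = 1.040900.
CIP: F = S · (grow AUD)/(grow CHF) = 1.5114 × 1.081300/1.040900 = 1.570061 AUD per CHF.

1.5701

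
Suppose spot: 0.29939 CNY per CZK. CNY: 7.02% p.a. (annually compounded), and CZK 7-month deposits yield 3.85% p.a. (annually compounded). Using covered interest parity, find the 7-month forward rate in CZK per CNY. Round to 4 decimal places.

T = 7/12 years.
Growth of 1 CNY over T: (1 + 0.0702)^(7/12) = 1.0403702.
Growth of 1 CZK over T: (1 + 0.0385)^(7/12) = 1.0222814.
CIP: F = S · (grow CNY)/(grow CZK) = 0.29939 × 1.0403702/1.0222814 = 0.3046876 CNY per CZK.
Invert for CZK per CNY: 1 / 0.3046876 = 3.2821.

3.2821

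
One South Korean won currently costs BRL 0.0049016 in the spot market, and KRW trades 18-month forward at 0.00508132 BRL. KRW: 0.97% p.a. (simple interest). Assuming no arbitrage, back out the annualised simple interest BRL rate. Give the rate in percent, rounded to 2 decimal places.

T = 18/12 years.
F/S = 0.00508132/0.0049016 = 1.0366656 = (growth of BRL) / (growth of KRW).
The KRW side grows by 1 + 0.0097×18/12 = 1.014550.
Hence g_BRL = 1.0517491.
r = (1.0517491 − 1)/(18/12) = 0.034499 → 3.45%.

3.45%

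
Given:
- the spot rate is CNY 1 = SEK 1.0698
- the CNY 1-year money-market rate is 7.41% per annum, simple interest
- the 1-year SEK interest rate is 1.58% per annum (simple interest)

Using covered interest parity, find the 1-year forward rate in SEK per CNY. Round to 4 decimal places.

T = 1 year.
SEK accumulates by 1 + 0.0158×1 = 1.015800.
CNY accumulates by 1 + 0.0741×1 = 1.074100.
So F = 1.0698 × 1.015800 / 1.074100 = 1.011733 (SEK/CNY).

1.0117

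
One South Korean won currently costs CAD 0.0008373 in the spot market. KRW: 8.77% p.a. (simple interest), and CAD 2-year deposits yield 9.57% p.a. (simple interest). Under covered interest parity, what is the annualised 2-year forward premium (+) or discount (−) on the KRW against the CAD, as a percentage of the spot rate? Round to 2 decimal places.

+0.68%

T = 2 years.
F = S · g_CAD/g_KRW = 0.0008373 × 1.191400/1.175400 = 0.0008486977.
(F − S)/S ÷ T = (0.0008486977 − 0.0008373)/0.0008373/2 = 0.006806 → 0.68%.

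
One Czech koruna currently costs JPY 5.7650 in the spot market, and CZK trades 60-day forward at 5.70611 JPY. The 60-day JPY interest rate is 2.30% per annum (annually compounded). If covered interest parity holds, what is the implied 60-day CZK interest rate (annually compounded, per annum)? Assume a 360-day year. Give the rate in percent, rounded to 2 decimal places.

T = 60/360 years.
F/S = 5.70611/5.765 = 0.9897849 = (growth of JPY) / (growth of CZK).
JPY growth factor: (1 + 0.0230)^(60/360) = 1.0037971.
That pins the CZK growth at 1.0141568.
Annualise: 1.0141568^(360/60) − 1 = 0.088004 = 8.80%.

8.80%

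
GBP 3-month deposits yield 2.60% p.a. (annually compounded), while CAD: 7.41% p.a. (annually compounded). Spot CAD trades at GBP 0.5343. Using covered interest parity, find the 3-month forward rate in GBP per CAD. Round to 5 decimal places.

T = 3/12 years.
GBP growth factor: (1 + 0.0260)^(3/12) = 1.0064376.
Growth of 1 CAD over T: (1 + 0.0741)^(3/12) = 1.0180314.
So F = 0.5343 × 1.0064376 / 1.0180314 = 0.5282152 (GBP/CAD).

0.52822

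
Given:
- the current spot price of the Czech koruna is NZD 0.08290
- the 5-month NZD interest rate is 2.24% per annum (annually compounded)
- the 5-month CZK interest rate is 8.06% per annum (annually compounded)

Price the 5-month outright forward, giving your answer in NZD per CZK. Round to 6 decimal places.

0.081010

T = 5/12 years.
Growth of 1 NZD over T: (1 + 0.0224)^(5/12) = 1.0092731.
CZK growth factor: (1 + 0.0806)^(5/12) = 1.0328258.
So F = 0.0829 × 1.0092731 / 1.0328258 = 0.08100954 (NZD/CZK).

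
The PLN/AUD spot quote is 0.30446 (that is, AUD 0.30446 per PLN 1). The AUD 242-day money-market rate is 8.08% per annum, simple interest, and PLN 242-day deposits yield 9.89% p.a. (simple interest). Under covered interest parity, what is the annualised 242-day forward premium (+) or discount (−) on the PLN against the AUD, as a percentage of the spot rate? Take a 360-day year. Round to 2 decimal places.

T = 242/360 years.
F = S · g_AUD/g_PLN = 0.30446 × 1.0543156/1.0664828 = 0.30098650.
Annualised premium = (F − S)/S × (1/T) = (0.30098650 − 0.30446)/0.30446 ÷ (242/360) = -1.70%.

-1.70%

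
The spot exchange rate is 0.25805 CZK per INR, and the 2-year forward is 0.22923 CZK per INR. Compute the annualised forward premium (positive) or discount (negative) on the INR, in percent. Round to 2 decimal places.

T = 2 years.
INR trades forward at -11.16838% vs spot over the period.
×(1/T) gives -5.58% p.a.

-5.58%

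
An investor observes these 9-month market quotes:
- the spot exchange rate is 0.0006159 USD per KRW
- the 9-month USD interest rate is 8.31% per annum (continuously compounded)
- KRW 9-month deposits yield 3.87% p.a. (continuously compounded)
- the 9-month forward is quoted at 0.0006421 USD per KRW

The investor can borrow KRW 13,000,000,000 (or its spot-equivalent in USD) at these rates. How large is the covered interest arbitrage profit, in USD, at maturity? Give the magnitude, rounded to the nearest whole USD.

T = 9/12 years.
Keep in KRW, deliver into the forward: 13,000,000,000·1.02945033·0.0006421 = USD 8,593,130.74.
Swap to USD now, deposit: 13,000,000,000·0.0006159·1.064308189 = USD 8,521,596.38.
The quoted forward overvalues KRW, so borrow USD, buy KRW at spot, deposit the KRW at 3.87%, and sell the proceeds forward at 0.0006421.
The gap between the two covered legs is USD 71,534.

USD 71,534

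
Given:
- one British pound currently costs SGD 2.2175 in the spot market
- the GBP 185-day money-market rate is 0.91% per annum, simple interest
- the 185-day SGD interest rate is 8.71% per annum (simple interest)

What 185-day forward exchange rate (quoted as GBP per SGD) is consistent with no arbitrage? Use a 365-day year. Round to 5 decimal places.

0.43388

T = 185/365 years.
SGD accumulates by 1 + 0.0871×185/365 = 1.0441466.
GBP growth factor: 1 + 0.0091×185/365 = 1.0046123.
CIP: F = S · (grow SGD)/(grow GBP) = 2.2175 × 1.0441466/1.0046123 = 2.304765 SGD per GBP.
Quoted the other way: 1/2.304765 = 0.43388 GBP per SGD.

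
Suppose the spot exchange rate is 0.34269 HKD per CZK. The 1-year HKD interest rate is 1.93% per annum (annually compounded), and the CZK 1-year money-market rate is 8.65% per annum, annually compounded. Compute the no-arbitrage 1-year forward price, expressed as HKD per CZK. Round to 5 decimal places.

T = 1 year.
HKD growth factor: (1 + 0.0193)^1 = 1.019300.
CZK accumulates by (1 + 0.0865)^1 = 1.086500.
CIP: F = S · (grow HKD)/(grow CZK) = 0.34269 × 1.019300/1.086500 = 0.3214946 HKD per CZK.

0.32149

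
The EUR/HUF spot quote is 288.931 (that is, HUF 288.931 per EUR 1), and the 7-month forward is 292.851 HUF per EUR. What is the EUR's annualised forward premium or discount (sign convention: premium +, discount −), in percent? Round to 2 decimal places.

+2.33%

T = 7/12 years.
(F − S)/S = (292.851 − 288.931)/288.931 = 0.0135673.
Annualise by dividing by T: 0.0135673 / (7/12) = 0.023258 → 2.33%.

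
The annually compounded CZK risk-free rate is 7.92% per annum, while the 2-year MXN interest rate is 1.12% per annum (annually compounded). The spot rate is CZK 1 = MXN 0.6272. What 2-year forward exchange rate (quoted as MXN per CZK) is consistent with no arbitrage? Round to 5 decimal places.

0.55065

T = 2 years.
MXN growth factor: (1 + 0.0112)^2 = 1.0225254.
CZK accumulates by (1 + 0.0792)^2 = 1.1646726.
So F = 0.6272 × 1.0225254 / 1.1646726 = 0.5506508 (MXN/CZK).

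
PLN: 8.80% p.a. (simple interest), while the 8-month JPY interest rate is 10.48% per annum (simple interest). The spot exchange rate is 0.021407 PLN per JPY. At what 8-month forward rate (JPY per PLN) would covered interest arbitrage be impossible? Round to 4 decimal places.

47.2079

T = 8/12 years.
PLN growth factor: 1 + 0.0880×8/12 = 1.05866667.
JPY growth factor: 1 + 0.1048×8/12 = 1.06986667.
CIP: F = S · (grow PLN)/(grow JPY) = 0.021407 × 1.05866667/1.06986667 = 0.021182899 PLN per JPY.
Invert for JPY per PLN: 1 / 0.021182899 = 47.2079.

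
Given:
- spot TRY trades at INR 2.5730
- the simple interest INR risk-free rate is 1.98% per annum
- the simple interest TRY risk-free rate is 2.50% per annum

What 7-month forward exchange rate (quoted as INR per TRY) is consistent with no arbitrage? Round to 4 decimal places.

T = 7/12 years.
INR accumulates by 1 + 0.0198×7/12 = 1.011550.
TRY growth factor: 1 + 0.0250×7/12 = 1.0145833.
CIP: F = S · (grow INR)/(grow TRY) = 2.573 × 1.011550/1.0145833 = 2.565308 INR per TRY.

2.5653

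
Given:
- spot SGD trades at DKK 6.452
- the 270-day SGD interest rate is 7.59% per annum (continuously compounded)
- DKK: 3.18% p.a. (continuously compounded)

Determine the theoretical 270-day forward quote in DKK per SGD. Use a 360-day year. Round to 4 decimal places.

T = 270/360 years.
DKK growth factor: e^(0.0318×270/360) = 1.0241367.
Growth of 1 SGD over T: e^(0.0759×270/360) = 1.0585764.
Forward (DKK per SGD) = 6.452 × 1.0241367 / 1.0585764 = 6.242091.

6.2421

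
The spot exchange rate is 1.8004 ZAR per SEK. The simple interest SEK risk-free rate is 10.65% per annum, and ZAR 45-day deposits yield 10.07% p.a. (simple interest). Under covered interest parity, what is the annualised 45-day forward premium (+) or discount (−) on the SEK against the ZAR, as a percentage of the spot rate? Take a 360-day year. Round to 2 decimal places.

-0.57%

T = 45/360 years.
F = S · g_ZAR/g_SEK = 1.8004 × 1.0125875/1.0133125 = 1.7991119.
Annualised premium = (F − S)/S × (1/T) = (1.7991119 − 1.8004)/1.8004 ÷ (45/360) = -0.57%.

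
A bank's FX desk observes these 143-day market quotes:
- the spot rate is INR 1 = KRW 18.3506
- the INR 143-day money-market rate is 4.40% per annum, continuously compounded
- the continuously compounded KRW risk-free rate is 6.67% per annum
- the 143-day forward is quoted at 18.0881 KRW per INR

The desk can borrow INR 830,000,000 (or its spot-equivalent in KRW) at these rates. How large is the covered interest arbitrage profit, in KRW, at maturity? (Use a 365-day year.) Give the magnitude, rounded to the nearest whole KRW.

T = 143/365 years.
Keep in INR, deliver into the forward: 830,000,000·1.017387794079·18.0881 = KRW 15,274,168,091.21.
Swap to KRW now, deposit: 830,000,000·18.3506·1.026476209439 = KRW 15,634,257,093.01.
The quoted forward undervalues INR, so borrow INR, convert to KRW at spot, deposit the KRW at 6.67%, and buy INR forward at 18.0881 to cover the loan.
Profit = 15,634,257,093.01 − 15,274,168,091.21 = KRW 360,089,002.

KRW 360,089,002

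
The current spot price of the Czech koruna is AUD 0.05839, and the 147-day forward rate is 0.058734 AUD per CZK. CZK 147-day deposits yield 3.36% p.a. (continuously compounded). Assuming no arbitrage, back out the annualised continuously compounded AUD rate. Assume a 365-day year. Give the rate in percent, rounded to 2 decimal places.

4.82%

T = 147/365 years.
CIP gives F = S · g_AUD/g_CZK, so g_AUD/g_CZK = 0.058734/0.05839 = 1.0058914.
CZK growth factor: e^(0.0336×147/365) = 1.013624.
Hence g_AUD = 1.0195957.
Take logs: ln 1.0195957 / (147/365) = 0.048185, so 4.82%.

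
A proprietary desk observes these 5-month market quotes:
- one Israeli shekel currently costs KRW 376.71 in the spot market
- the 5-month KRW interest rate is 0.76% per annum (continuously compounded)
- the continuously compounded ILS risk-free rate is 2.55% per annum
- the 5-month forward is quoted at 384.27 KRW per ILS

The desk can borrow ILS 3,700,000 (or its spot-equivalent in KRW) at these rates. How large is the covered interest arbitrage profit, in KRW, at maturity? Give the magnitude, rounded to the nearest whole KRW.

KRW 38,738,372

T = 5/12 years.
Invest the ILS and cover forward: 3,700,000 × 1.010681645755 × 384.27 = KRW 1,436,986,153.25.
Convert at spot and invest in KRW: 3,700,000 × 376.71 × 1.003171685852 = KRW 1,398,247,781.38.
The quoted forward overvalues ILS, so borrow KRW, buy ILS at spot, deposit the ILS at 2.55%, and sell the proceeds forward at 384.27.
Arbitrage profit = |1,436,986,153.25 − 1,398,247,781.38| = KRW 38,738,372.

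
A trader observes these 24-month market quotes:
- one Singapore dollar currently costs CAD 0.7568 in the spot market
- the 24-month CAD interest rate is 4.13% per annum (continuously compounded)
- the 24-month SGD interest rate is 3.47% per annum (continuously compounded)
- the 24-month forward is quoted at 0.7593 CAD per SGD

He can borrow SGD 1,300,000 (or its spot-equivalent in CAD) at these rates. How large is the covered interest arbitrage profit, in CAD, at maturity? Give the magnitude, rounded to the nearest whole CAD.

CAD 10,529

T = 2 years.
Keep in SGD, deliver into the forward: 1,300,000·1.07186487·0.7593 = CAD 1,058,027.09.
Swap to CAD now, deposit: 1,300,000·0.7568·1.08610728 = CAD 1,068,555.79.
The quoted forward undervalues SGD, so borrow SGD, convert to CAD at spot, deposit the CAD at 4.13%, and buy SGD forward at 0.7593 to cover the loan.
The gap between the two covered legs is CAD 10,529.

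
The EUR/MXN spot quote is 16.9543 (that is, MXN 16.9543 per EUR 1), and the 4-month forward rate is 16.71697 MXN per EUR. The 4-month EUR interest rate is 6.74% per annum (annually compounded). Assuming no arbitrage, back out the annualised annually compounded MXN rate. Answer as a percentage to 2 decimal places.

T = 4/12 years.
CIP gives F = S · g_MXN/g_EUR, so g_MXN/g_EUR = 16.71697/16.9543 = 0.9860018.
EUR growth factor: (1 + 0.0674)^(4/12) = 1.021980.
Hence g_MXN = 1.0076741.
r = 1.0076741^(12/4) − 1 = 0.023199 → 2.32%.

2.32%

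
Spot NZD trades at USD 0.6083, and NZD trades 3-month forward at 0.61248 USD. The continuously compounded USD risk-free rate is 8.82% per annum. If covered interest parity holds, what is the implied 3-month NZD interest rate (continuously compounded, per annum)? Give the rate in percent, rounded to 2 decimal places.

T = 3/12 years.
By CIP, F/S equals the USD-to-NZD growth ratio: 0.61248/0.6083 = 1.0068716.
The USD side grows by e^(0.0882×3/12) = 1.0222949.
Hence g_NZD = 1.015318.
Take logs: ln 1.015318 / (3/12) = 0.060807, so 6.08%.

6.08%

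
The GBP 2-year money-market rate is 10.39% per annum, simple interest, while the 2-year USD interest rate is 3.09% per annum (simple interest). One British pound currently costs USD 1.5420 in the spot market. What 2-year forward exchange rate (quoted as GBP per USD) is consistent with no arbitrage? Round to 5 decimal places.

T = 2 years.
USD growth factor: 1 + 0.0309×2 = 1.061800.
GBP growth factor: 1 + 0.1039×2 = 1.207800.
So F = 1.542 × 1.061800 / 1.207800 = 1.355602 (USD/GBP).
Quoted the other way: 1/1.355602 = 0.73768 GBP per USD.

0.73768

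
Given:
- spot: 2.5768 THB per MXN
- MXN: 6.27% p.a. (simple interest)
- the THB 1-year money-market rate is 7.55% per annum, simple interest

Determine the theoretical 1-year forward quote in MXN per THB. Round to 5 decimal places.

0.38346

T = 1 year.
THB growth factor: 1 + 0.0755×1 = 1.075500.
Growth of 1 MXN over T: 1 + 0.0627×1 = 1.062700.
CIP: F = S · (grow THB)/(grow MXN) = 2.5768 × 1.075500/1.062700 = 2.607837 THB per MXN.
Invert for MXN per THB: 1 / 2.607837 = 0.38346.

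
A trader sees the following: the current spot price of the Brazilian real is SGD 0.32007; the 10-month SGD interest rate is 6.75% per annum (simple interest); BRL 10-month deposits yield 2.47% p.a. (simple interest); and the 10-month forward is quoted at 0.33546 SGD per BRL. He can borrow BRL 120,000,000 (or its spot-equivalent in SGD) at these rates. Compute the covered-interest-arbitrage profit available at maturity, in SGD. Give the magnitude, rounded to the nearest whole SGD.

T = 10/12 years.
Invest the BRL and cover forward: 120,000,000 × 1.0205833333 × 0.33546 = SGD 41,083,786.20.
Convert at spot and invest in SGD: 120,000,000 × 0.32007 × 1.056250 = SGD 40,568,872.50.
The quoted forward overvalues BRL, so borrow SGD, buy BRL at spot, deposit the BRL at 2.47%, and sell the proceeds forward at 0.33546.
Arbitrage profit = |41,083,786.20 − 40,568,872.50| = SGD 514,914.

SGD 514,914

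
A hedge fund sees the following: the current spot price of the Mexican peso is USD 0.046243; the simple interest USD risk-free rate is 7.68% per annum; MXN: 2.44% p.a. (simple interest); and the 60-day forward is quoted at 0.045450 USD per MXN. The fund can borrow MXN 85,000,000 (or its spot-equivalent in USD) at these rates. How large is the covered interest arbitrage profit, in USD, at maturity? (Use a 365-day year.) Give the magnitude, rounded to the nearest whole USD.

USD 101,533

T = 60/365 years.
Invest the MXN and cover forward: 85,000,000 × 1.004010959 × 0.045450 = USD 3,878,745.34.
Convert at spot and invest in USD: 85,000,000 × 0.046243 × 1.012624658 = USD 3,980,278.18.
The quoted forward undervalues MXN, so borrow MXN, convert to USD at spot, deposit the USD at 7.68%, and buy MXN forward at 0.045450 to cover the loan.
Arbitrage profit = |3,878,745.34 − 3,980,278.18| = USD 101,533.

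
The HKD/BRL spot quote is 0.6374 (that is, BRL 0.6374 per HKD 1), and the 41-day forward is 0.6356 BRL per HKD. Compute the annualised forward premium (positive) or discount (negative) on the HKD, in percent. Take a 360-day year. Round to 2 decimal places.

T = 41/360 years.
Period premium: (0.6356 − 0.6374)/0.6374 = -0.0028240.
Per annum: -0.0028240 / (41/360) = -0.024796 = -2.48%.

-2.48%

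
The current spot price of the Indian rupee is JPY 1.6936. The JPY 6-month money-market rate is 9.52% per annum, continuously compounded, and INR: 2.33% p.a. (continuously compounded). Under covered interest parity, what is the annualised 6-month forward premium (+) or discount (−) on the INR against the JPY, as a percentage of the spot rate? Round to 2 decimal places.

+7.32%

T = 6/12 years.
CIP forward (JPY per INR) = 1.6936 × 1.0487511/1.0117181 = 1.7555927.
Annualised premium = (F − S)/S × (1/T) = (1.7555927 − 1.6936)/1.6936 ÷ (6/12) = 7.32%.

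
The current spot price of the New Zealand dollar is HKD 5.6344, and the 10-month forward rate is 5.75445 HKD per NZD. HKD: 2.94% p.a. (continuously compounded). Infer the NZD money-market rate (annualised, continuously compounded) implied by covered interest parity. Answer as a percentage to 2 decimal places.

T = 10/12 years.
CIP gives F = S · g_HKD/g_NZD, so g_HKD/g_NZD = 5.75445/5.6344 = 1.0213066.
HKD growth factor: e^(0.0294×10/12) = 1.0248026.
Hence g_NZD = 1.0034231.
r = ln(1.0034231)/(10/12) = 0.004101 → 0.41%.

0.41%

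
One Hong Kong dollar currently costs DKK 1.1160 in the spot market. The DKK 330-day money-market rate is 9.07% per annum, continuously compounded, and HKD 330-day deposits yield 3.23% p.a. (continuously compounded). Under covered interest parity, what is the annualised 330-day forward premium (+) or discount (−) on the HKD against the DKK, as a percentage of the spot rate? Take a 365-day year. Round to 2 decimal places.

+6.00%

T = 330/365 years.
F = S · g_DKK/g_HKD = 1.116 × 1.0854588/1.0296333 = 1.1765082.
Annualised premium = (F − S)/S × (1/T) = (1.1765082 − 1.116)/1.116 ÷ (330/365) = 6.00%.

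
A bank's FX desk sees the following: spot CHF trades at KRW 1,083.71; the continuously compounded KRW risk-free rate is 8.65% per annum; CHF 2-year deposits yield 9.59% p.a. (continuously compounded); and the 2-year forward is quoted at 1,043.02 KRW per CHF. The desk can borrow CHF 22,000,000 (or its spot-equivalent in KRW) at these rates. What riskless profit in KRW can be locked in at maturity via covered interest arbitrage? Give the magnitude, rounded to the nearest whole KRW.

KRW 546,529,240

T = 2 years.
Route A — deposit CHF, sell forward: 22,000,000 × 1.211428207093 × 1043.02 = KRW 27,797,964,668.37.
Route B — convert at spot, deposit KRW: 22,000,000 × 1083.71 × 1.188866105084 = KRW 28,344,493,908.29.
The quoted forward undervalues CHF, so borrow CHF, convert to KRW at spot, deposit the KRW at 8.65%, and buy CHF forward at 1,043.02 to cover the loan.
Profit = 28,344,493,908.29 − 27,797,964,668.37 = KRW 546,529,240.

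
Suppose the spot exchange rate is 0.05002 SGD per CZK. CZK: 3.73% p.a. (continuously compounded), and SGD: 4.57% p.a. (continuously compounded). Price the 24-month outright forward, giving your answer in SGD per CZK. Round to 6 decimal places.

0.050867

T = 2 years.
Growth of 1 SGD over T: e^(0.0457×2) = 1.0957072.
Growth of 1 CZK over T: e^(0.0373×2) = 1.0774531.
Forward (SGD per CZK) = 0.05002 × 1.0957072 / 1.0774531 = 0.05086743.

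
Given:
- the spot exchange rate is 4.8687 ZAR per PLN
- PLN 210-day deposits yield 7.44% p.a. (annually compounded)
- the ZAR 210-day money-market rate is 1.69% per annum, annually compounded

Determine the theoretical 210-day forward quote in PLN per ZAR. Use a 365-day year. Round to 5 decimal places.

0.21200

T = 210/365 years.
ZAR growth factor: (1 + 0.0169)^(210/365) = 1.0096887.
PLN accumulates by (1 + 0.0744)^(210/365) = 1.0421521.
So F = 4.8687 × 1.0096887 / 1.0421521 = 4.717038 (ZAR/PLN).
Invert for PLN per ZAR: 1 / 4.717038 = 0.21200.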